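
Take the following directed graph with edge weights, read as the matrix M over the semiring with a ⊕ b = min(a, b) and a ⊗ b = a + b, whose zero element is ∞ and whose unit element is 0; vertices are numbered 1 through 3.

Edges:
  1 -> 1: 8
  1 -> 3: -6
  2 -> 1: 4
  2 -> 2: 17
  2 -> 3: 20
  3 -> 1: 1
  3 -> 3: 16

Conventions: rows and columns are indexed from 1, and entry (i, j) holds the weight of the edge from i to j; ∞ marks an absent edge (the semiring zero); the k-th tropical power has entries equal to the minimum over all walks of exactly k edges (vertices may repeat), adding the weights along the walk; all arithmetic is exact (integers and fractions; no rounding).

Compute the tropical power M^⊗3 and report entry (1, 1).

M^⊗2:
  [-5, ∞, 2]
  [12, 34, -2]
  [9, ∞, -5]
M^⊗3:
  [3, ∞, -11]
  [-1, 51, 6]
  [-4, ∞, 3]
Key observation: the optimum is the walk 1->1->3->1, with weight 8 + (-6) + 1 = 3.
Optimal value attained by: walk 1->1->3->1.
Answer: (M^⊗3)[1][1] = 3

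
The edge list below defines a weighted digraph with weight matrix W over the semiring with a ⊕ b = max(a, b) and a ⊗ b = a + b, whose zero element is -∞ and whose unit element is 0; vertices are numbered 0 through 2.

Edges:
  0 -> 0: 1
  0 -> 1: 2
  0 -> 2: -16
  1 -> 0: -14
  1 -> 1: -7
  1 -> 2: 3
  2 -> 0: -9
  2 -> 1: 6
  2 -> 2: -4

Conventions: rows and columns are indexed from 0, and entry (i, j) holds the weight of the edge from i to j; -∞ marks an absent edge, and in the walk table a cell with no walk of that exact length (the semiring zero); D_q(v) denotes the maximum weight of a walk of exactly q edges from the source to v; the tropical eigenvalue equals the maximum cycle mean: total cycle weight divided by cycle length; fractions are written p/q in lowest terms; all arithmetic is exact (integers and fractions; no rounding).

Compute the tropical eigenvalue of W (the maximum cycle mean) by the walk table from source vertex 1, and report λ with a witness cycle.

q=0: [-∞, 0, -∞]
q=1: [-14, -7, 3]
q=2: [-6, 9, -1]
q=3: [-5, 5, 12]
Optimal cycle mean attained by: cycle 1->2->1, total 3 + 6, length 2.
Answer: λ = 9/2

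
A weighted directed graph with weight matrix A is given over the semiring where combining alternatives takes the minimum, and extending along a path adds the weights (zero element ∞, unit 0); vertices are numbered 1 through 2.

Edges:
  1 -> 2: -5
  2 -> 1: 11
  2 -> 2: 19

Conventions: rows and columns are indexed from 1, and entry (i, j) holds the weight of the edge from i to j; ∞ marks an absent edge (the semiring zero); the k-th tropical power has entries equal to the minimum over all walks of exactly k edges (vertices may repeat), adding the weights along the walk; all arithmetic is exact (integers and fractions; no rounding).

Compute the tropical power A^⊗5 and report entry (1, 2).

A^⊗2:
  [6, 14]
  [30, 6]
A^⊗3:
  [25, 1]
  [17, 25]
A^⊗4:
  [12, 20]
  [36, 12]
A^⊗5:
  [31, 7]
  [23, 31]
Key observation: the optimum is the walk 1->2->1->2->1->2, with weight (-5) + 11 + (-5) + 11 + (-5) = 7.
Optimal value attained by: walk 1->2->1->2->1->2.
Answer: (A^⊗5)[1][2] = 7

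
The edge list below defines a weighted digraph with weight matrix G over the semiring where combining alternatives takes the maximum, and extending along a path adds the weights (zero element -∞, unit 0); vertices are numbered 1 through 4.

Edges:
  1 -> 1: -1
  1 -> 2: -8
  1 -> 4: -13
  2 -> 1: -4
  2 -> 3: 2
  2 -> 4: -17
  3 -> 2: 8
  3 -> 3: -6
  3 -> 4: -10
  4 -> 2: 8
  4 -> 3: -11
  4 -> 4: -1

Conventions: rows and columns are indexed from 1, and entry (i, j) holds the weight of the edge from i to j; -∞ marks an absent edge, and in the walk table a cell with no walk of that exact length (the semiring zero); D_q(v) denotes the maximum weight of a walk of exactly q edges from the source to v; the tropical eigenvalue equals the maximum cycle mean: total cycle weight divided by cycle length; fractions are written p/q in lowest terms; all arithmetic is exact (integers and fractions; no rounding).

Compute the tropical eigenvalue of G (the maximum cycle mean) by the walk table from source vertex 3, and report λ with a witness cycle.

q=0: [-∞, -∞, 0, -∞]
q=1: [-∞, 8, -6, -10]
q=2: [4, 2, 10, -9]
q=3: [3, 18, 4, 0]
q=4: [14, 12, 20, 1]
Optimal cycle mean attained by: cycle 2->3->2, total 2 + 8, length 2.
Answer: λ = 5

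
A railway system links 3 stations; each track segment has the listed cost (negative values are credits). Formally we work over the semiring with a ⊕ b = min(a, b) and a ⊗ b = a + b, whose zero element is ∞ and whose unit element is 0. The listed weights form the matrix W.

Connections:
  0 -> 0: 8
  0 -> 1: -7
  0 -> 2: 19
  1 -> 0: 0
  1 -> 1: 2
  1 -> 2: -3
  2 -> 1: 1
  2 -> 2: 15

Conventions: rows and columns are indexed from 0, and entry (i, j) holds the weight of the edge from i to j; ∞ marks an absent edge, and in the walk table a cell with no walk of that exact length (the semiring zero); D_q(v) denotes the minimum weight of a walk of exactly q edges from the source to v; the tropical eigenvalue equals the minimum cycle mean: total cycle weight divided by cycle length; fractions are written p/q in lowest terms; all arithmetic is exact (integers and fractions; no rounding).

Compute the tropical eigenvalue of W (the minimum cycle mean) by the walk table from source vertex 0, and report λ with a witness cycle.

q=0: [0, ∞, ∞]
q=1: [8, -7, 19]
q=2: [-7, -5, -10]
q=3: [-5, -14, -8]
Optimal cycle mean attained by: cycle 0->1->0, total (-7) + 0, length 2.
Answer: λ = -7/2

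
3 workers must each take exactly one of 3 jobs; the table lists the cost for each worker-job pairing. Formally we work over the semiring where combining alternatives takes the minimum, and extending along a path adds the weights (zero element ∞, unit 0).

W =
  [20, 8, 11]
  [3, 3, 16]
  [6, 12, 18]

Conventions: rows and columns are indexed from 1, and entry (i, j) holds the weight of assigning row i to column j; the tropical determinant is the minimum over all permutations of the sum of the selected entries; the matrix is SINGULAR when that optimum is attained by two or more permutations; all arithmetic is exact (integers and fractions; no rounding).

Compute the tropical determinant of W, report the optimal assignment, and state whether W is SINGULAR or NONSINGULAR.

σ = (1, 2, 3): 20 + 3 + 18 = 41
σ = (1, 3, 2): 20 + 16 + 12 = 48
σ = (2, 1, 3): 8 + 3 + 18 = 29
σ = (2, 3, 1): 8 + 16 + 6 = 30
σ = (3, 1, 2): 11 + 3 + 12 = 26
σ = (3, 2, 1): 11 + 3 + 6 = 20
Optimal value attained by: σ = (3, 2, 1).
Answer: det⊕(W) = 20; verdict: NONSINGULAR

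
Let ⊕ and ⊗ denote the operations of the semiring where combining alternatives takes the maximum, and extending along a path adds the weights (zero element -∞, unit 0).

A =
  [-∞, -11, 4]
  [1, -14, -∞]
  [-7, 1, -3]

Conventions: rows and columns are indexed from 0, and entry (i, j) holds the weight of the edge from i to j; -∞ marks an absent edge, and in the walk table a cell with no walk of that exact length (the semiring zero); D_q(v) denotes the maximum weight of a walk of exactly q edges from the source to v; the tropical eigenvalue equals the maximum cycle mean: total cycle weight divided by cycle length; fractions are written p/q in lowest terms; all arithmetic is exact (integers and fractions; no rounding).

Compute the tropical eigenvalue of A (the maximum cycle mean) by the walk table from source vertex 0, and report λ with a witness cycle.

q=0: [0, -∞, -∞]
q=1: [-∞, -11, 4]
q=2: [-3, 5, 1]
q=3: [6, 2, 1]
Optimal cycle mean attained by: cycle 0->2->1->0, total 4 + 1 + 1, length 3.
Answer: λ = 2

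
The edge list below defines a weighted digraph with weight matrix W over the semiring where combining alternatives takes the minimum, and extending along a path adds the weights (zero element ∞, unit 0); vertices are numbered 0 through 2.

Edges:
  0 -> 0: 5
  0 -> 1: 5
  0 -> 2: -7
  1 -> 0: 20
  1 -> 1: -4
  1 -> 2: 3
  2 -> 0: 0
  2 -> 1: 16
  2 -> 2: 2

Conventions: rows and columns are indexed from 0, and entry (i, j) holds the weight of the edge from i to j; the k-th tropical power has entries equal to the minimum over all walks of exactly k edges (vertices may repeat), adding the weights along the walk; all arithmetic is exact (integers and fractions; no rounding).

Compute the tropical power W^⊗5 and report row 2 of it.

W^⊗2:
  [-7, 1, -5]
  [3, -8, -1]
  [2, 5, -7]
W^⊗3:
  [-5, -3, -14]
  [-1, -12, -5]
  [-7, 1, -5]
W^⊗4:
  [-14, -7, -12]
  [-5, -16, -9]
  [-5, -3, -14]
W^⊗5:
  [-12, -11, -21]
  [-9, -20, -13]
  [-14, -7, -12]
Answer: row 2 of W^⊗5 = [-14, -7, -12]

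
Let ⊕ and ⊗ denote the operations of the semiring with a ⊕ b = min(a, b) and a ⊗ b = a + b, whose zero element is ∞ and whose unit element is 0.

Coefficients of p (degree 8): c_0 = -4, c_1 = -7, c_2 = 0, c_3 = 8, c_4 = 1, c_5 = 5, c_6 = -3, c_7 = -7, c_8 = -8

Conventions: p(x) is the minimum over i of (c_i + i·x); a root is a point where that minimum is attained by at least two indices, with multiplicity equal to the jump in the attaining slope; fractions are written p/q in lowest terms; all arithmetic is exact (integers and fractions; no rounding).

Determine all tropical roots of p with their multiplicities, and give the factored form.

hull edge (i=0, c=-4) to (i=1, c=-7): slope -3, span 1
hull edge (i=1, c=-7) to (i=8, c=-8): slope -1/7, span 7
Factored form: p(x) = -8 ⊗ (x ⊕ 1/7) ⊗ (x ⊕ 1/7) ⊗ (x ⊕ 1/7) ⊗ (x ⊕ 1/7) ⊗ (x ⊕ 1/7) ⊗ (x ⊕ 1/7) ⊗ (x ⊕ 1/7) ⊗ (x ⊕ 3)
Answer: roots = 1/7 (mult 7), 3 (mult 1)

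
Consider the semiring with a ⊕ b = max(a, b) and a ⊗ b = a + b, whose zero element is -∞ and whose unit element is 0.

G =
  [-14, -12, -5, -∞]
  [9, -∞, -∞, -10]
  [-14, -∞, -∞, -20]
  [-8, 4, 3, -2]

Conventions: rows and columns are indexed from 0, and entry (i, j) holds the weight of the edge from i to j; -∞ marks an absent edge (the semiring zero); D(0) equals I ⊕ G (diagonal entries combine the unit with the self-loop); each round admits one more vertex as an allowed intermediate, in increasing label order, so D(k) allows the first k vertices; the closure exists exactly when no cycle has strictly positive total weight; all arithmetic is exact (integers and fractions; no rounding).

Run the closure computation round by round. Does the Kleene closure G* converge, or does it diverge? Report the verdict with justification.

D(0):
  [0, -12, -5, -∞]
  [9, 0, -∞, -10]
  [-14, -∞, 0, -20]
  [-8, 4, 3, 0]
D(1):
  [0, -12, -5, -∞]
  [9, 0, 4, -10]
  [-14, -26, 0, -20]
  [-8, 4, 3, 0]
D(2):
  [0, -12, -5, -22]
  [9, 0, 4, -10]
  [-14, -26, 0, -20]
  [13, 4, 8, 0]
D(3):
  [0, -12, -5, -22]
  [9, 0, 4, -10]
  [-14, -26, 0, -20]
  [13, 4, 8, 0]
D(4):
  [0, -12, -5, -22]
  [9, 0, 4, -10]
  [-7, -16, 0, -20]
  [13, 4, 8, 0]
Key observation: every diagonal entry stays at the unit through all rounds, so no improving cycle exists.
Answer: CONVERGES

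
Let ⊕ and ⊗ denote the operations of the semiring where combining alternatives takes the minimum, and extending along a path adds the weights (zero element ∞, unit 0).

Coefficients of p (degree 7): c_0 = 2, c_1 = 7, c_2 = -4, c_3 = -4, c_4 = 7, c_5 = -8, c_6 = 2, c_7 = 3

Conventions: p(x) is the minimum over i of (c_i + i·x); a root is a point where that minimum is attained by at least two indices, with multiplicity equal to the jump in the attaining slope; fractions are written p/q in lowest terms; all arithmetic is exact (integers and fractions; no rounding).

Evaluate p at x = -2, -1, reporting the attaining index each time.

p(-2) = min(2+0·(-2)=2, 7+1·(-2)=5, -4+2·(-2)=-8, -4+3·(-2)=-10, 7+4·(-2)=-1, -8+5·(-2)=-18, 2+6·(-2)=-10, 3+7·(-2)=-11) = -18 (attained by i=5)
p(-1) = min(2+0·(-1)=2, 7+1·(-1)=6, -4+2·(-1)=-6, -4+3·(-1)=-7, 7+4·(-1)=3, -8+5·(-1)=-13, 2+6·(-1)=-4, 3+7·(-1)=-4) = -13 (attained by i=5)
Answer: p(-2) = -18; p(-1) = -13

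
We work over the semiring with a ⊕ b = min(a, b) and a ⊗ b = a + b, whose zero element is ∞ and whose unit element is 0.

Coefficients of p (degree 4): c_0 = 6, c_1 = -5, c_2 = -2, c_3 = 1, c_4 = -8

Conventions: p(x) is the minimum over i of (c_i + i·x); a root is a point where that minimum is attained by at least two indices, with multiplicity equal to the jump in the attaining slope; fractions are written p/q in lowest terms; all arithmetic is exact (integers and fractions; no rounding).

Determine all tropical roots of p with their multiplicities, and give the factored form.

hull edge (i=0, c=6) to (i=1, c=-5): slope -11, span 1
hull edge (i=1, c=-5) to (i=4, c=-8): slope -1, span 3
Factored form: p(x) = -8 ⊗ (x ⊕ 1) ⊗ (x ⊕ 1) ⊗ (x ⊕ 1) ⊗ (x ⊕ 11)
Answer: roots = 1 (mult 3), 11 (mult 1)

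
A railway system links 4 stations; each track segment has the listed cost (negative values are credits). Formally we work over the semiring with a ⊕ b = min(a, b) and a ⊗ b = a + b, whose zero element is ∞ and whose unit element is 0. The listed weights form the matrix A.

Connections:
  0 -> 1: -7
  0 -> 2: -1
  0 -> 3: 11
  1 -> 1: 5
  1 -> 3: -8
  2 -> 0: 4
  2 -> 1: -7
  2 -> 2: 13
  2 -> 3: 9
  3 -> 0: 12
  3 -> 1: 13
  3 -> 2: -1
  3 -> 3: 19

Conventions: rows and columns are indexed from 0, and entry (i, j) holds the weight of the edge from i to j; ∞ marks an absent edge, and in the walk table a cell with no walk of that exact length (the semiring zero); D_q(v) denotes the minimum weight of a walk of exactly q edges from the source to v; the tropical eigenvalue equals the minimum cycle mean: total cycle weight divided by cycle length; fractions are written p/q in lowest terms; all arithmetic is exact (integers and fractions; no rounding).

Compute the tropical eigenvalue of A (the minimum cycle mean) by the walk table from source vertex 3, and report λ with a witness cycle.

q=0: [∞, ∞, ∞, 0]
q=1: [12, 13, -1, 19]
q=2: [3, -8, 11, 5]
q=3: [15, -4, 2, -16]
q=4: [-4, -5, -17, -12]
Optimal cycle mean attained by: cycle 1->3->2->1, total (-8) + (-1) + (-7), length 3.
Answer: λ = -16/3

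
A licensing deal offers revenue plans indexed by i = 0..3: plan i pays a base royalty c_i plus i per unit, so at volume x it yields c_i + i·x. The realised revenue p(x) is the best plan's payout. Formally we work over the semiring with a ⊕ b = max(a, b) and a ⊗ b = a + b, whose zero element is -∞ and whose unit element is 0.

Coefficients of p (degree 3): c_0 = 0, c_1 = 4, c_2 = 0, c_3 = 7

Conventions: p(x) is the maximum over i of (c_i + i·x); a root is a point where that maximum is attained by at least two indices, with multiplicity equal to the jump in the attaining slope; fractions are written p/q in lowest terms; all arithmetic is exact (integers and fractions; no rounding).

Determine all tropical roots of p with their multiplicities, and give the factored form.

hull edge (i=0, c=0) to (i=1, c=4): slope 4, span 1
hull edge (i=1, c=4) to (i=3, c=7): slope 3/2, span 2
Factored form: p(x) = 7 ⊗ (x ⊕ (-4)) ⊗ (x ⊕ (-3/2)) ⊗ (x ⊕ (-3/2))
Answer: roots = -4 (mult 1), -3/2 (mult 2)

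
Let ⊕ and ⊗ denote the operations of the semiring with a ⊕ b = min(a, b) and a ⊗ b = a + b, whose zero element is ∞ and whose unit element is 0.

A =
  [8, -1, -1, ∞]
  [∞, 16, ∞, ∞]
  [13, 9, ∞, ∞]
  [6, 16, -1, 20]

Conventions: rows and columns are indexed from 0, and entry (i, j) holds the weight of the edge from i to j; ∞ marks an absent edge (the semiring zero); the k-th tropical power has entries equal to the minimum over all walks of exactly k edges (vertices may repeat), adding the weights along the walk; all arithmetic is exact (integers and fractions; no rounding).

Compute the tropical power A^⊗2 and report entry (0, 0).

A^⊗2:
  [12, 7, 7, ∞]
  [∞, 32, ∞, ∞]
  [21, 12, 12, ∞]
  [12, 5, 5, 40]
Key observation: the optimum is the walk 0->2->0, with weight (-1) + 13 = 12.
Optimal value attained by: walk 0->2->0.
Answer: (A^⊗2)[0][0] = 12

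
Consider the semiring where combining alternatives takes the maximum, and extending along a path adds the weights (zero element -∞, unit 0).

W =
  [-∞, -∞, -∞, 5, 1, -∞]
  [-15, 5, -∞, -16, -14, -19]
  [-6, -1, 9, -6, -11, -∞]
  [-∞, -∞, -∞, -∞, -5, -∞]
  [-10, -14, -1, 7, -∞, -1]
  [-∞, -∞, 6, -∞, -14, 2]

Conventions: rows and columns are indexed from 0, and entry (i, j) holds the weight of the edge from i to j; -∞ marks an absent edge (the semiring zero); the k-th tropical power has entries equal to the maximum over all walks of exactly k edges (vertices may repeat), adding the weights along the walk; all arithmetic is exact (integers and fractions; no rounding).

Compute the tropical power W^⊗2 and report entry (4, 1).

W^⊗2:
  [-9, -13, 0, 8, 0, 0]
  [-10, 10, -13, -7, -9, -14]
  [3, 8, 18, 3, -2, -12]
  [-15, -19, -6, 2, -∞, -6]
  [-7, -2, 8, -5, 2, 1]
  [0, 5, 15, 0, -5, 4]
Key observation: the optimum is the walk 4->2->1, with weight (-1) + (-1) = -2.
Optimal value attained by: walk 4->2->1.
Answer: (W^⊗2)[4][1] = -2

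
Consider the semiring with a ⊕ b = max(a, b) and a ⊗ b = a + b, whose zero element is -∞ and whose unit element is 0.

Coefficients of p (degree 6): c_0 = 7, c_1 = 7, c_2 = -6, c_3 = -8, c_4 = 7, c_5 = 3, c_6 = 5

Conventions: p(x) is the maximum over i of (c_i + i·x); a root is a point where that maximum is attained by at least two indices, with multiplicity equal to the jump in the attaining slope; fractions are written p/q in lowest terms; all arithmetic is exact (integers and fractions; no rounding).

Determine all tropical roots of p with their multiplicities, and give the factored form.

hull edge (i=0, c=7) to (i=4, c=7): slope 0, span 4
hull edge (i=4, c=7) to (i=6, c=5): slope -1, span 2
Factored form: p(x) = 5 ⊗ (x ⊕ 0) ⊗ (x ⊕ 0) ⊗ (x ⊕ 0) ⊗ (x ⊕ 0) ⊗ (x ⊕ 1) ⊗ (x ⊕ 1)
Answer: roots = 0 (mult 4), 1 (mult 2)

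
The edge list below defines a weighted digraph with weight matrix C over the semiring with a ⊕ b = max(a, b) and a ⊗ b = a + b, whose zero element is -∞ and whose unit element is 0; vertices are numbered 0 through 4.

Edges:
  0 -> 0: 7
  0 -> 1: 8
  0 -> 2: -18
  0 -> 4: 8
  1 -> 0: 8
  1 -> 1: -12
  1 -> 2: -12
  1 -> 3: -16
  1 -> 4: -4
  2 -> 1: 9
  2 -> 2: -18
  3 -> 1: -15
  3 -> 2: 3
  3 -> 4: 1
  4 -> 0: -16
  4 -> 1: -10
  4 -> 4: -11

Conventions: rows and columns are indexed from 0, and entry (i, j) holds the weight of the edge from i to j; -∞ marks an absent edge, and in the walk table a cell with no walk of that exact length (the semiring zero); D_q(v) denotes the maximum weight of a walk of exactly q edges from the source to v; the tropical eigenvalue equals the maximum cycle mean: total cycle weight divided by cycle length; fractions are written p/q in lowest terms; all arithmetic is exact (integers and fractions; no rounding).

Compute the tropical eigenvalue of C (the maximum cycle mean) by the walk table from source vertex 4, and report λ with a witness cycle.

q=0: [-∞, -∞, -∞, -∞, 0]
q=1: [-16, -10, -∞, -∞, -11]
q=2: [-2, -8, -22, -26, -8]
q=3: [5, 6, -20, -24, 6]
q=4: [14, 13, -6, -10, 13]
q=5: [21, 22, 1, -3, 22]
Optimal cycle mean attained by: cycle 0->1->0, total 8 + 8, length 2.
Answer: λ = 8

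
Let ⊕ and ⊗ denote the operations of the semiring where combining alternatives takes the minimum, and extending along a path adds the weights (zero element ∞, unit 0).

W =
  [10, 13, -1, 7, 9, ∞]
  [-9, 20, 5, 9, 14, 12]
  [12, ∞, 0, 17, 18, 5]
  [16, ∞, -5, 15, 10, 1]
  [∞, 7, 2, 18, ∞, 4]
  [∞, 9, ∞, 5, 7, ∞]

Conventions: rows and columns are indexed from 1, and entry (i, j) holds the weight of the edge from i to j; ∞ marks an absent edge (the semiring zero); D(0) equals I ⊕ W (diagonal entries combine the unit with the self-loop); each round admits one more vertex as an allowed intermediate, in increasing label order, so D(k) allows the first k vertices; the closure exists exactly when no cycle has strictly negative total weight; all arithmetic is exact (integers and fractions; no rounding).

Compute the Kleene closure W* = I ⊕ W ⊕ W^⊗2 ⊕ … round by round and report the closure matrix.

D(0):
  [0, 13, -1, 7, 9, ∞]
  [-9, 0, 5, 9, 14, 12]
  [12, ∞, 0, 17, 18, 5]
  [16, ∞, -5, 0, 10, 1]
  [∞, 7, 2, 18, 0, 4]
  [∞, 9, ∞, 5, 7, 0]
D(1):
  [0, 13, -1, 7, 9, ∞]
  [-9, 0, -10, -2, 0, 12]
  [12, 25, 0, 17, 18, 5]
  [16, 29, -5, 0, 10, 1]
  [∞, 7, 2, 18, 0, 4]
  [∞, 9, ∞, 5, 7, 0]
D(2):
  [0, 13, -1, 7, 9, 25]
  [-9, 0, -10, -2, 0, 12]
  [12, 25, 0, 17, 18, 5]
  [16, 29, -5, 0, 10, 1]
  [-2, 7, -3, 5, 0, 4]
  [0, 9, -1, 5, 7, 0]
D(3):
  [0, 13, -1, 7, 9, 4]
  [-9, 0, -10, -2, 0, -5]
  [12, 25, 0, 17, 18, 5]
  [7, 20, -5, 0, 10, 0]
  [-2, 7, -3, 5, 0, 2]
  [0, 9, -1, 5, 7, 0]
D(4):
  [0, 13, -1, 7, 9, 4]
  [-9, 0, -10, -2, 0, -5]
  [12, 25, 0, 17, 18, 5]
  [7, 20, -5, 0, 10, 0]
  [-2, 7, -3, 5, 0, 2]
  [0, 9, -1, 5, 7, 0]
D(5):
  [0, 13, -1, 7, 9, 4]
  [-9, 0, -10, -2, 0, -5]
  [12, 25, 0, 17, 18, 5]
  [7, 17, -5, 0, 10, 0]
  [-2, 7, -3, 5, 0, 2]
  [0, 9, -1, 5, 7, 0]
D(6):
  [0, 13, -1, 7, 9, 4]
  [-9, 0, -10, -2, 0, -5]
  [5, 14, 0, 10, 12, 5]
  [0, 9, -5, 0, 7, 0]
  [-2, 7, -3, 5, 0, 2]
  [0, 9, -1, 5, 7, 0]
Answer: W* = [[0, 13, -1, 7, 9, 4], [-9, 0, -10, -2, 0, -5], [5, 14, 0, 10, 12, 5], [0, 9, -5, 0, 7, 0], [-2, 7, -3, 5, 0, 2], [0, 9, -1, 5, 7, 0]]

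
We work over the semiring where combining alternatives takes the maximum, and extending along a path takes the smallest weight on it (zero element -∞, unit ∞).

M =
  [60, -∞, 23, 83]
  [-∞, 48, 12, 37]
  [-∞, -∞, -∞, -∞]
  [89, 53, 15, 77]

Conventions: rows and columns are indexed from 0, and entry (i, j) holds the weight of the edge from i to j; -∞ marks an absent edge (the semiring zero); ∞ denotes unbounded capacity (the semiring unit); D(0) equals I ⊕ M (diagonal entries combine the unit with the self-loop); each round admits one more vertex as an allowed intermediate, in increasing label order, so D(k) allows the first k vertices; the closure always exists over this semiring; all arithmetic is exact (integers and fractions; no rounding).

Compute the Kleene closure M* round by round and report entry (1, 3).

D(0):
  [∞, -∞, 23, 83]
  [-∞, ∞, 12, 37]
  [-∞, -∞, ∞, -∞]
  [89, 53, 15, ∞]
D(1):
  [∞, -∞, 23, 83]
  [-∞, ∞, 12, 37]
  [-∞, -∞, ∞, -∞]
  [89, 53, 23, ∞]
D(2):
  [∞, -∞, 23, 83]
  [-∞, ∞, 12, 37]
  [-∞, -∞, ∞, -∞]
  [89, 53, 23, ∞]
D(3):
  [∞, -∞, 23, 83]
  [-∞, ∞, 12, 37]
  [-∞, -∞, ∞, -∞]
  [89, 53, 23, ∞]
D(4):
  [∞, 53, 23, 83]
  [37, ∞, 23, 37]
  [-∞, -∞, ∞, -∞]
  [89, 53, 23, ∞]
Answer: M*[1][3] = 37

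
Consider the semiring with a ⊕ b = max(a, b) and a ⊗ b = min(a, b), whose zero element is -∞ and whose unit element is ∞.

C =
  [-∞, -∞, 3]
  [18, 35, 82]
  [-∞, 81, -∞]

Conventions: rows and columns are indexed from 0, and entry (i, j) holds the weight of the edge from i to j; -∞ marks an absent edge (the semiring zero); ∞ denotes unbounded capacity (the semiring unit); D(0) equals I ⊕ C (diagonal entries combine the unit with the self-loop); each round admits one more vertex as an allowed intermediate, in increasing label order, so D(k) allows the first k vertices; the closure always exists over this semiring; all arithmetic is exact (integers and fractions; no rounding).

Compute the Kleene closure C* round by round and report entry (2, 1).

D(0):
  [∞, -∞, 3]
  [18, ∞, 82]
  [-∞, 81, ∞]
D(1):
  [∞, -∞, 3]
  [18, ∞, 82]
  [-∞, 81, ∞]
D(2):
  [∞, -∞, 3]
  [18, ∞, 82]
  [18, 81, ∞]
D(3):
  [∞, 3, 3]
  [18, ∞, 82]
  [18, 81, ∞]
Answer: C*[2][1] = 81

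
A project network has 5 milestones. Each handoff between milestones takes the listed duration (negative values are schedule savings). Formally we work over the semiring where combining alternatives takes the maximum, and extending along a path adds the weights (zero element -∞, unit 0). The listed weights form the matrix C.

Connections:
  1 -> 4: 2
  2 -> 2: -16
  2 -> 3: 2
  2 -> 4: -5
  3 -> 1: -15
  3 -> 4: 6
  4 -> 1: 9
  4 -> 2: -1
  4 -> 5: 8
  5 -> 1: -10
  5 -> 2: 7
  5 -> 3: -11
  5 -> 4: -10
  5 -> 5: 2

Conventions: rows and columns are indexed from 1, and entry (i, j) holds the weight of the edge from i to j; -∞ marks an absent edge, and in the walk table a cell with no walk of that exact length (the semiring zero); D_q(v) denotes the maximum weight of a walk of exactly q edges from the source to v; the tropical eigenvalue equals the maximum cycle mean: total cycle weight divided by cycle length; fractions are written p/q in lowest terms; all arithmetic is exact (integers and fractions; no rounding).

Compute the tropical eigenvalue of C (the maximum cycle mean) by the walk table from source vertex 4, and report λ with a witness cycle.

q=0: [-∞, -∞, -∞, 0, -∞]
q=1: [9, -1, -∞, -∞, 8]
q=2: [-2, 15, 1, 11, 10]
q=3: [20, 17, 17, 10, 19]
q=4: [19, 26, 19, 23, 21]
q=5: [32, 28, 28, 25, 31]
Optimal cycle mean attained by: cycle 2->3->4->5->2, total 2 + 6 + 8 + 7, length 4.
Answer: λ = 23/4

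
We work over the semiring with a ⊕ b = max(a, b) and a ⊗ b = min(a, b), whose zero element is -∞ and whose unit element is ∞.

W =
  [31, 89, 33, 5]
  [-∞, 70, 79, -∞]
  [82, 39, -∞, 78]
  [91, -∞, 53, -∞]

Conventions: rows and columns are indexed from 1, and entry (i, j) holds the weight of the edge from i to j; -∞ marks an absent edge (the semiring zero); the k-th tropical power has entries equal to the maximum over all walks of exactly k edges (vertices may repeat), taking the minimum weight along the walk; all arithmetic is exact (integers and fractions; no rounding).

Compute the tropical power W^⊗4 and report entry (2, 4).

W^⊗2:
  [33, 70, 79, 33]
  [79, 70, 70, 78]
  [78, 82, 53, 5]
  [53, 89, 33, 53]
W^⊗3:
  [79, 70, 70, 78]
  [78, 79, 70, 70]
  [53, 78, 79, 53]
  [53, 70, 79, 33]
W^⊗4:
  [78, 79, 70, 70]
  [70, 78, 79, 70]
  [79, 70, 78, 78]
  [79, 70, 70, 78]
Key observation: the optimum is the walk 2->2->2->3->4, with weight 70 min 70 min 79 min 78 = 70.
Optimal value attained by: walk 2->2->2->3->4.
Answer: (W^⊗4)[2][4] = 70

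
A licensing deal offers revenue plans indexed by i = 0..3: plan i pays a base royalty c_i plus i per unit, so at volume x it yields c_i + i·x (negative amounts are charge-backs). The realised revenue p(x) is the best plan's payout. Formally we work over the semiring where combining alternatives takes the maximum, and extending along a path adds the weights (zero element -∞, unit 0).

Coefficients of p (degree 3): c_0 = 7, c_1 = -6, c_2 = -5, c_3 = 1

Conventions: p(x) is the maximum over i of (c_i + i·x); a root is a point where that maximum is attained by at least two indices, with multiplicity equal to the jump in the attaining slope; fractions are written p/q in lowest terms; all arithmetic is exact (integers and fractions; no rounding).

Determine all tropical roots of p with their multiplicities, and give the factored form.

hull edge (i=0, c=7) to (i=3, c=1): slope -2, span 3
Factored form: p(x) = 1 ⊗ (x ⊕ 2) ⊗ (x ⊕ 2) ⊗ (x ⊕ 2)
Answer: roots = 2 (mult 3)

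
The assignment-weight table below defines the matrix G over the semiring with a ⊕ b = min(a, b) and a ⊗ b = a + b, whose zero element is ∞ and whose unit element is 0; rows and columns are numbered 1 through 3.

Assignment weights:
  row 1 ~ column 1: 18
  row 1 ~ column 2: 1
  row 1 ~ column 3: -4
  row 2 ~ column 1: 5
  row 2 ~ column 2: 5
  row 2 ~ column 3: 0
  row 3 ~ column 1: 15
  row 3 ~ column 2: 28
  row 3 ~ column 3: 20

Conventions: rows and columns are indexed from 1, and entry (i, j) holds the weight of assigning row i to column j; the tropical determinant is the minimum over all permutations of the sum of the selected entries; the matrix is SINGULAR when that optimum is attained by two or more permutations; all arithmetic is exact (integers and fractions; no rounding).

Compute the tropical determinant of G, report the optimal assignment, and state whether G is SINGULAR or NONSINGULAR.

σ = (1, 2, 3): 18 + 5 + 20 = 43
σ = (1, 3, 2): 18 + 0 + 28 = 46
σ = (2, 1, 3): 1 + 5 + 20 = 26
σ = (2, 3, 1): 1 + 0 + 15 = 16
σ = (3, 1, 2): (-4) + 5 + 28 = 29
σ = (3, 2, 1): (-4) + 5 + 15 = 16
Optimal value attained by: σ = (2, 3, 1).
Answer: det⊕(G) = 16; verdict: SINGULAR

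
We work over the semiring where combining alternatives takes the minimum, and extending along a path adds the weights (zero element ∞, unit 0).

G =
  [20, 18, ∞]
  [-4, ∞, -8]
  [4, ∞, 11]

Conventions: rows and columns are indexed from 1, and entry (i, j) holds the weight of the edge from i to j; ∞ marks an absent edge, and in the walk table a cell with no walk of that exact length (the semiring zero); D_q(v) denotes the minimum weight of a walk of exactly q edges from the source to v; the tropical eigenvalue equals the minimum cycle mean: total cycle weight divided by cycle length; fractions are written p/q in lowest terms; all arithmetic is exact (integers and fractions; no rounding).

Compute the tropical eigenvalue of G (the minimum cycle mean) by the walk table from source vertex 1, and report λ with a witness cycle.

q=0: [0, ∞, ∞]
q=1: [20, 18, ∞]
q=2: [14, 38, 10]
q=3: [14, 32, 21]
Optimal cycle mean attained by: cycle 1->2->3->1, total 18 + (-8) + 4, length 3.
Answer: λ = 14/3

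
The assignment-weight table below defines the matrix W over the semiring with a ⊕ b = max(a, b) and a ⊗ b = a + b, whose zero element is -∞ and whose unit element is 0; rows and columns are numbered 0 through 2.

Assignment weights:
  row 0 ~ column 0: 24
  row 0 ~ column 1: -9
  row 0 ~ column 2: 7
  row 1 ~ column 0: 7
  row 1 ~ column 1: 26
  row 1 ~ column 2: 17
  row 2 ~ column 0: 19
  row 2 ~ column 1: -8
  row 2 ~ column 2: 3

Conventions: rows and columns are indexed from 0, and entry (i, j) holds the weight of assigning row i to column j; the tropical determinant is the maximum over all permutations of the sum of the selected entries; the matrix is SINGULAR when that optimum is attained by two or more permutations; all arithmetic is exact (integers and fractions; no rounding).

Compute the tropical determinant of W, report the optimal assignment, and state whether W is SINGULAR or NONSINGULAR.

σ = (0, 1, 2): 24 + 26 + 3 = 53
σ = (0, 2, 1): 24 + 17 + (-8) = 33
σ = (1, 0, 2): (-9) + 7 + 3 = 1
σ = (1, 2, 0): (-9) + 17 + 19 = 27
σ = (2, 0, 1): 7 + 7 + (-8) = 6
σ = (2, 1, 0): 7 + 26 + 19 = 52
Optimal value attained by: σ = (0, 1, 2).
Answer: det⊕(W) = 53; verdict: NONSINGULAR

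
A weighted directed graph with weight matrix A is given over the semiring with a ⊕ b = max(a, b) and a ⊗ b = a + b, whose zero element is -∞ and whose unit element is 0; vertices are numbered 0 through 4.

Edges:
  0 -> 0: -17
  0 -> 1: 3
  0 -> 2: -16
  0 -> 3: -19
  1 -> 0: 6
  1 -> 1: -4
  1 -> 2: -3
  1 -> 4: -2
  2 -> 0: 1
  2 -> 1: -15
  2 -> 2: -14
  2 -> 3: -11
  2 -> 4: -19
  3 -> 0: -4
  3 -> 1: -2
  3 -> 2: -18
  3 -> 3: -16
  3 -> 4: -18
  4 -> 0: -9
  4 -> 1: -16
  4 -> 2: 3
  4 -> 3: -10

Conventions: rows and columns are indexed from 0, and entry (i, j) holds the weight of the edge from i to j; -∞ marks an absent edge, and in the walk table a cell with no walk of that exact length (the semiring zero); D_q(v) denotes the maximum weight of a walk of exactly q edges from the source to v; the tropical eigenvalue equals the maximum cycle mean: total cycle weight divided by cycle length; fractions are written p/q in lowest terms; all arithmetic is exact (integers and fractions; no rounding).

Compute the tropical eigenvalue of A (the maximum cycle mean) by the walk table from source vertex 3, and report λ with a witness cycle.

q=0: [-∞, -∞, -∞, 0, -∞]
q=1: [-4, -2, -18, -16, -18]
q=2: [4, -1, -5, -23, -4]
q=3: [5, 7, -1, -14, -3]
q=4: [13, 8, 4, -12, 5]
q=5: [14, 16, 8, -5, 6]
Optimal cycle mean attained by: cycle 0->1->0, total 3 + 6, length 2.
Answer: λ = 9/2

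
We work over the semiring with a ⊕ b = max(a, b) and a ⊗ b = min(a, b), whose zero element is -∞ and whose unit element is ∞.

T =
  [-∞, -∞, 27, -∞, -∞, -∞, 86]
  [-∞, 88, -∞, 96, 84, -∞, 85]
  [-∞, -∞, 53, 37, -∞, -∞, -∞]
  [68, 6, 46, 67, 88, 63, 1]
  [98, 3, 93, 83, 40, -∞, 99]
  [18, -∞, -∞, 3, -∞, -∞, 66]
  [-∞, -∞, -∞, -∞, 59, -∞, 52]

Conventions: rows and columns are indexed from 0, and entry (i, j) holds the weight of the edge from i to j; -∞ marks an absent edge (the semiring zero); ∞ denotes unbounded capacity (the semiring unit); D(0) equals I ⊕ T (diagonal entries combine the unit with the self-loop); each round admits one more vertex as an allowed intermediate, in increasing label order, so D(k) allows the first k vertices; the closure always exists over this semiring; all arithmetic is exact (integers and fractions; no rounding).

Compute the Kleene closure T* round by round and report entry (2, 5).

D(0):
  [∞, -∞, 27, -∞, -∞, -∞, 86]
  [-∞, ∞, -∞, 96, 84, -∞, 85]
  [-∞, -∞, ∞, 37, -∞, -∞, -∞]
  [68, 6, 46, ∞, 88, 63, 1]
  [98, 3, 93, 83, ∞, -∞, 99]
  [18, -∞, -∞, 3, -∞, ∞, 66]
  [-∞, -∞, -∞, -∞, 59, -∞, ∞]
D(1):
  [∞, -∞, 27, -∞, -∞, -∞, 86]
  [-∞, ∞, -∞, 96, 84, -∞, 85]
  [-∞, -∞, ∞, 37, -∞, -∞, -∞]
  [68, 6, 46, ∞, 88, 63, 68]
  [98, 3, 93, 83, ∞, -∞, 99]
  [18, -∞, 18, 3, -∞, ∞, 66]
  [-∞, -∞, -∞, -∞, 59, -∞, ∞]
D(2):
  [∞, -∞, 27, -∞, -∞, -∞, 86]
  [-∞, ∞, -∞, 96, 84, -∞, 85]
  [-∞, -∞, ∞, 37, -∞, -∞, -∞]
  [68, 6, 46, ∞, 88, 63, 68]
  [98, 3, 93, 83, ∞, -∞, 99]
  [18, -∞, 18, 3, -∞, ∞, 66]
  [-∞, -∞, -∞, -∞, 59, -∞, ∞]
D(3):
  [∞, -∞, 27, 27, -∞, -∞, 86]
  [-∞, ∞, -∞, 96, 84, -∞, 85]
  [-∞, -∞, ∞, 37, -∞, -∞, -∞]
  [68, 6, 46, ∞, 88, 63, 68]
  [98, 3, 93, 83, ∞, -∞, 99]
  [18, -∞, 18, 18, -∞, ∞, 66]
  [-∞, -∞, -∞, -∞, 59, -∞, ∞]
D(4):
  [∞, 6, 27, 27, 27, 27, 86]
  [68, ∞, 46, 96, 88, 63, 85]
  [37, 6, ∞, 37, 37, 37, 37]
  [68, 6, 46, ∞, 88, 63, 68]
  [98, 6, 93, 83, ∞, 63, 99]
  [18, 6, 18, 18, 18, ∞, 66]
  [-∞, -∞, -∞, -∞, 59, -∞, ∞]
D(5):
  [∞, 6, 27, 27, 27, 27, 86]
  [88, ∞, 88, 96, 88, 63, 88]
  [37, 6, ∞, 37, 37, 37, 37]
  [88, 6, 88, ∞, 88, 63, 88]
  [98, 6, 93, 83, ∞, 63, 99]
  [18, 6, 18, 18, 18, ∞, 66]
  [59, 6, 59, 59, 59, 59, ∞]
D(6):
  [∞, 6, 27, 27, 27, 27, 86]
  [88, ∞, 88, 96, 88, 63, 88]
  [37, 6, ∞, 37, 37, 37, 37]
  [88, 6, 88, ∞, 88, 63, 88]
  [98, 6, 93, 83, ∞, 63, 99]
  [18, 6, 18, 18, 18, ∞, 66]
  [59, 6, 59, 59, 59, 59, ∞]
D(7):
  [∞, 6, 59, 59, 59, 59, 86]
  [88, ∞, 88, 96, 88, 63, 88]
  [37, 6, ∞, 37, 37, 37, 37]
  [88, 6, 88, ∞, 88, 63, 88]
  [98, 6, 93, 83, ∞, 63, 99]
  [59, 6, 59, 59, 59, ∞, 66]
  [59, 6, 59, 59, 59, 59, ∞]
Answer: T*[2][5] = 37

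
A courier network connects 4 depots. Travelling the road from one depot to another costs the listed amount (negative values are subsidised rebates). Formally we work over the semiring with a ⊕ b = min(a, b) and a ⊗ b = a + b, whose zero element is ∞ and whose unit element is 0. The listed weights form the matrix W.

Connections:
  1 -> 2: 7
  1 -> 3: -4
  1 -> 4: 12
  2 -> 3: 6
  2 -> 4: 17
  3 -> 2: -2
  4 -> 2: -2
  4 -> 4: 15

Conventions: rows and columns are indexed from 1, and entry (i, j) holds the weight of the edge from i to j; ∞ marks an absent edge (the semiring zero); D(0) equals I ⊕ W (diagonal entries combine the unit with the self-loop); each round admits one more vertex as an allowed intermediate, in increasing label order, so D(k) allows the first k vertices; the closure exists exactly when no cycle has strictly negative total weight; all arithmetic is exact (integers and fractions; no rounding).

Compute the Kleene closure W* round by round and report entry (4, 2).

D(0):
  [0, 7, -4, 12]
  [∞, 0, 6, 17]
  [∞, -2, 0, ∞]
  [∞, -2, ∞, 0]
D(1):
  [0, 7, -4, 12]
  [∞, 0, 6, 17]
  [∞, -2, 0, ∞]
  [∞, -2, ∞, 0]
D(2):
  [0, 7, -4, 12]
  [∞, 0, 6, 17]
  [∞, -2, 0, 15]
  [∞, -2, 4, 0]
D(3):
  [0, -6, -4, 11]
  [∞, 0, 6, 17]
  [∞, -2, 0, 15]
  [∞, -2, 4, 0]
D(4):
  [0, -6, -4, 11]
  [∞, 0, 6, 17]
  [∞, -2, 0, 15]
  [∞, -2, 4, 0]
Answer: W*[4][2] = -2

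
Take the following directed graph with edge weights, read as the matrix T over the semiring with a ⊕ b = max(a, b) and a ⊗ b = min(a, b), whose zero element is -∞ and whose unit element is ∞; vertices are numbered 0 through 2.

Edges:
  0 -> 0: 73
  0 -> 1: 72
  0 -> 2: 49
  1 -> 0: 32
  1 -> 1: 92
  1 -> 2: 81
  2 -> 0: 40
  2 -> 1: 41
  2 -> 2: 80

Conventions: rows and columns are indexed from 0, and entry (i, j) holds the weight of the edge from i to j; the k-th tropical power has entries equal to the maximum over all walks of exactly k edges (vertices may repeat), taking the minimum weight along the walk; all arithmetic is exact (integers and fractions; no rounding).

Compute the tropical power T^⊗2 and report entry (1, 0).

T^⊗2:
  [73, 72, 72]
  [40, 92, 81]
  [40, 41, 80]
Key observation: the optimum is the walk 1->2->0, with weight 81 min 40 = 40.
Optimal value attained by: walk 1->2->0.
Answer: (T^⊗2)[1][0] = 40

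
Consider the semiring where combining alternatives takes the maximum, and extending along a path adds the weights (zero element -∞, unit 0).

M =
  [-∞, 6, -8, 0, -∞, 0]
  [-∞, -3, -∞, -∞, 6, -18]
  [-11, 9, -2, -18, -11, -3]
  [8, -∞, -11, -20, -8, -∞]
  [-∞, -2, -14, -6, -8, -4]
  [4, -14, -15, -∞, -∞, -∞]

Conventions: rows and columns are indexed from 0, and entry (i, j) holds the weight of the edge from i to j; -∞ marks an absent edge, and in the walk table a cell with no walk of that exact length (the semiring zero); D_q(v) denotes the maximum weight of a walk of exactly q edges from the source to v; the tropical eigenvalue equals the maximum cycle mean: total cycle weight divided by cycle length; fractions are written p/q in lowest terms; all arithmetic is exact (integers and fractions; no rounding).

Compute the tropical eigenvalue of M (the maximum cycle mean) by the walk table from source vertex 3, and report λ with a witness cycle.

q=0: [-∞, -∞, -∞, 0, -∞, -∞]
q=1: [8, -∞, -11, -20, -8, -∞]
q=2: [-12, 14, 0, 8, -16, 8]
q=3: [16, 11, -2, -12, 20, -3]
q=4: [1, 22, 8, 16, 17, 16]
q=5: [24, 19, 6, 11, 28, 13]
q=6: [19, 30, 16, 24, 25, 24]
Optimal cycle mean attained by: cycle 0->3->0, total 0 + 8, length 2.
Answer: λ = 4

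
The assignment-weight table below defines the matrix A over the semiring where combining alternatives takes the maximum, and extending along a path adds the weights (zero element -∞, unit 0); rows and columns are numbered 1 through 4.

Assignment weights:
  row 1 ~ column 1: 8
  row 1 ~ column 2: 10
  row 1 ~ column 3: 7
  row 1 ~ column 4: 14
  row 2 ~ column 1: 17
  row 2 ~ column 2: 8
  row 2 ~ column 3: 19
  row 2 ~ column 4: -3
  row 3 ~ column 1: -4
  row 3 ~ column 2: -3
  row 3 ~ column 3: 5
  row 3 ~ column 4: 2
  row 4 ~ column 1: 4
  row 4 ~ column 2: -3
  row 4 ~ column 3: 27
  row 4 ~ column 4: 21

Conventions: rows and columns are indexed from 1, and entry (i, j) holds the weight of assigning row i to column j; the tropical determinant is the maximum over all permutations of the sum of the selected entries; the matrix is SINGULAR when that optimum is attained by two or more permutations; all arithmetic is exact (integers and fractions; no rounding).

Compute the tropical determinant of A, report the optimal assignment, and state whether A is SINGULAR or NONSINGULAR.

σ = (1, 2, 3, 4): 8 + 8 + 5 + 21 = 42
σ = (1, 2, 4, 3): 8 + 8 + 2 + 27 = 45
σ = (1, 3, 2, 4): 8 + 19 + (-3) + 21 = 45
σ = (1, 3, 4, 2): 8 + 19 + 2 + (-3) = 26
σ = (1, 4, 2, 3): 8 + (-3) + (-3) + 27 = 29
σ = (1, 4, 3, 2): 8 + (-3) + 5 + (-3) = 7
σ = (2, 1, 3, 4): 10 + 17 + 5 + 21 = 53
σ = (2, 1, 4, 3): 10 + 17 + 2 + 27 = 56
σ = (2, 3, 1, 4): 10 + 19 + (-4) + 21 = 46
σ = (2, 3, 4, 1): 10 + 19 + 2 + 4 = 35
σ = (2, 4, 1, 3): 10 + (-3) + (-4) + 27 = 30
σ = (2, 4, 3, 1): 10 + (-3) + 5 + 4 = 16
σ = (3, 1, 2, 4): 7 + 17 + (-3) + 21 = 42
σ = (3, 1, 4, 2): 7 + 17 + 2 + (-3) = 23
σ = (3, 2, 1, 4): 7 + 8 + (-4) + 21 = 32
σ = (3, 2, 4, 1): 7 + 8 + 2 + 4 = 21
σ = (3, 4, 1, 2): 7 + (-3) + (-4) + (-3) = -3
σ = (3, 4, 2, 1): 7 + (-3) + (-3) + 4 = 5
σ = (4, 1, 2, 3): 14 + 17 + (-3) + 27 = 55
σ = (4, 1, 3, 2): 14 + 17 + 5 + (-3) = 33
σ = (4, 2, 1, 3): 14 + 8 + (-4) + 27 = 45
σ = (4, 2, 3, 1): 14 + 8 + 5 + 4 = 31
σ = (4, 3, 1, 2): 14 + 19 + (-4) + (-3) = 26
σ = (4, 3, 2, 1): 14 + 19 + (-3) + 4 = 34
Optimal value attained by: σ = (2, 1, 4, 3).
Answer: det⊕(A) = 56; verdict: NONSINGULAR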